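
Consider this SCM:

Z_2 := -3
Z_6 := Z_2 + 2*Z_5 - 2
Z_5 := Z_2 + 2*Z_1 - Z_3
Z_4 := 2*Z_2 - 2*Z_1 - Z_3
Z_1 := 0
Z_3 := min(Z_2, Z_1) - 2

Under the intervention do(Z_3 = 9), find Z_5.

do(Z_3=9) replaces the equation Z_3 := min(Z_2, Z_1) - 2 with the constant Z_3 = 9.
Z_5 = Z_2 + 2*Z_1 - Z_3  [with Z_2=-3, Z_1=0, Z_3=9]  = -12

-12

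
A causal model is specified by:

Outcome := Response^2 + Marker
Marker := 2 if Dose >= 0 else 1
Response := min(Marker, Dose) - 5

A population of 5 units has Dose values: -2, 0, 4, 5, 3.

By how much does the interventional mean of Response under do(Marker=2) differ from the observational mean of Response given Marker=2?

-0.7

Under do(Marker=2), Marker's equation is replaced by Marker=2 for every unit. Per-unit Response: -7, -5, -3, -3, -3. Mean = -4.2.
Observing Marker=2 restricts to units where Marker's equation naturally yields 2: Dose ∈ {0, 4, 5, 3}. In that subpopulation Response = -5, -3, -3, -3, mean -3.5.
Difference = -4.2 − (-3.5) = -0.7.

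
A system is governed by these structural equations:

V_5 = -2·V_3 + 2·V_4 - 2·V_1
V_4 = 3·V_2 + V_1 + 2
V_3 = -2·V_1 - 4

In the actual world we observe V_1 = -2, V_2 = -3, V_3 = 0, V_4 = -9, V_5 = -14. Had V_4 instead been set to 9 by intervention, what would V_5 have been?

22

Intervening sets V_4 = 9 and removes its equation (V_4 = 3·V_2 + V_1 + 2).
V_3 = -2·V_1 - 4  [with V_1=-2]  = 0
V_5 = -2·V_3 + 2·V_4 - 2·V_1  [with V_3=0, V_4=9, V_1=-2]  = 22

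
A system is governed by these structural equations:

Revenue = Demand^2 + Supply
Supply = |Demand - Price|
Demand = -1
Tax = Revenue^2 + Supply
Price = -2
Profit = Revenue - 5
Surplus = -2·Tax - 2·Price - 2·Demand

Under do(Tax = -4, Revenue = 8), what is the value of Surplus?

Setting Tax = -4, Revenue = 8 by intervention discards those variables' equations.
Surplus = -2·Tax - 2·Price - 2·Demand  [with Tax=-4, Price=-2, Demand=-1]  = 14

14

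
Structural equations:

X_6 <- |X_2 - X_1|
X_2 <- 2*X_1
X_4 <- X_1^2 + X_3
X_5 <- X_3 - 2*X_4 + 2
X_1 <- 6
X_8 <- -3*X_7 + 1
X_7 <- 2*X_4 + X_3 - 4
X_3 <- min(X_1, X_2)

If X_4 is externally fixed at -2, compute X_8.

7

do(X_4=-2) replaces the equation X_4 <- X_1^2 + X_3 with the constant X_4 = -2.
X_2 = 2*X_1  [with X_1=6]  = 12
X_3 = min(X_1, X_2)  [with X_1=6, X_2=12]  = 6
X_7 = 2*X_4 + X_3 - 4  [with X_4=-2, X_3=6]  = -2
X_8 = -3*X_7 + 1  [with X_7=-2]  = 7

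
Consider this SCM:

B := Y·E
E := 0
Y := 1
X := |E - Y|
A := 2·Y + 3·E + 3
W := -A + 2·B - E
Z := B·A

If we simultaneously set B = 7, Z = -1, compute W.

The joint intervention fixes B = 7, Z = -1, removing each variable's own equation.
A = 2·Y + 3·E + 3  [with Y=1, E=0]  = 5
W = -A + 2·B - E  [with A=5, B=7, E=0]  = 9

9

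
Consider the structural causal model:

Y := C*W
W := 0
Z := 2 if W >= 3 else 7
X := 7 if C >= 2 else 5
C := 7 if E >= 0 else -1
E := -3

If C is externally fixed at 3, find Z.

7

Under do(C=3), the mechanism C := 7 if E >= 0 else -1 is discarded; C is fixed at 3.
Since Z is not a descendant of the intervened variable, it is unaffected.
Z = 2 if W >= 3 else 7  [with W=0]  = 7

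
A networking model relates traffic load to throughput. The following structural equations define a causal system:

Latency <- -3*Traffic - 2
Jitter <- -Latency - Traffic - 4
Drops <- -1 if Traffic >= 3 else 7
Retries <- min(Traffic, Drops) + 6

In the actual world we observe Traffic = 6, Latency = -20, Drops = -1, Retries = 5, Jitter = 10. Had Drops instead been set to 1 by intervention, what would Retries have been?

The intervention breaks the incoming arrows to Drops: Drops <- -1 if Traffic >= 3 else 7 no longer applies, and Drops = 1.
Retries = min(Traffic, Drops) + 6  [with Traffic=6, Drops=1]  = 7

7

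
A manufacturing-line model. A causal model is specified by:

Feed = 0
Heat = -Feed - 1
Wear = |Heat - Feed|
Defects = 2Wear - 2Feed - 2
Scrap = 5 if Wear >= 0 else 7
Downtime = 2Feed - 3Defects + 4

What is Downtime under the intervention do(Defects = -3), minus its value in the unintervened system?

Under do(Defects=-3), the mechanism Defects = 2Wear - 2Feed - 2 is discarded; Defects is fixed at -3.
Downtime = 2Feed - 3Defects + 4  [with Feed=0, Defects=-3]  = 13
Without intervention: Heat = -Feed - 1  [with Feed=0]  = -1; Wear = |Heat - Feed|  [with Heat=-1, Feed=0]  = 1; Defects = 2Wear - 2Feed - 2  [with Wear=1, Feed=0]  = 0; Downtime = 2Feed - 3Defects + 4  [with Feed=0, Defects=0]  = 4.
Change = 13 − 4 = 9.

9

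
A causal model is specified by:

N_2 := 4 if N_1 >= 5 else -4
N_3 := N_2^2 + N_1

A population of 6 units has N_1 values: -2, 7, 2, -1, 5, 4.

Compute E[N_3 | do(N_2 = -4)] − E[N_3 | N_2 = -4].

Under do(N_2=-4), N_2's equation is replaced by N_2=-4 for every unit. Per-unit N_3: 14, 23, 18, 15, 21, 20. Mean = 18.5.
E[N_3|N_2=-4] averages over only the 4 units with N_2=-4 (N_1 = -2, 2, -1, 4): N_3 = 14, 18, 15, 20, mean 16.75.
Difference = 18.5 − 16.75 = 1.75.

1.75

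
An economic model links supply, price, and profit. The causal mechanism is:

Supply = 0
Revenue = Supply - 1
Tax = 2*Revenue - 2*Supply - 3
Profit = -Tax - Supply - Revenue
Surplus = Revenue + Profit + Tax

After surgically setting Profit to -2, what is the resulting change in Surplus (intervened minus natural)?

-8

Intervening sets Profit = -2 and removes its equation (Profit = -Tax - Supply - Revenue).
Revenue = Supply - 1  [with Supply=0]  = -1
Tax = 2*Revenue - 2*Supply - 3  [with Revenue=-1, Supply=0]  = -5
Surplus = Revenue + Profit + Tax  [with Revenue=-1, Profit=-2, Tax=-5]  = -8
Without intervention: Revenue = Supply - 1  [with Supply=0]  = -1; Tax = 2*Revenue - 2*Supply - 3  [with Revenue=-1, Supply=0]  = -5; Profit = -Tax - Supply - Revenue  [with Tax=-5, Supply=0, Revenue=-1]  = 6; Surplus = Revenue + Profit + Tax  [with Revenue=-1, Profit=6, Tax=-5]  = 0.
Change = -8 − 0 = -8.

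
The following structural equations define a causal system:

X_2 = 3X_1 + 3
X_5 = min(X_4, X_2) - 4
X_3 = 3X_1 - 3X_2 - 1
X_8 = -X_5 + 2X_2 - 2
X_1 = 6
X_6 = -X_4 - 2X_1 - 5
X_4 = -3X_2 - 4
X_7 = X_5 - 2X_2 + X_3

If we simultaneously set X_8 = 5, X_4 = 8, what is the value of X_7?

-84

Under do(X_8 = 5, X_4 = 8), each intervened variable's structural equation is replaced by its fixed value.
X_2 = 3X_1 + 3  [with X_1=6]  = 21
X_3 = 3X_1 - 3X_2 - 1  [with X_1=6, X_2=21]  = -46
X_5 = min(X_4, X_2) - 4  [with X_4=8, X_2=21]  = 4
X_7 = X_5 - 2X_2 + X_3  [with X_5=4, X_2=21, X_3=-46]  = -84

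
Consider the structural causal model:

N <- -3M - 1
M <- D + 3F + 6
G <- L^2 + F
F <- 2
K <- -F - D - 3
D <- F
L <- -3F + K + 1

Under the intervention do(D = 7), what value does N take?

Under do(D=7), the mechanism D <- F is discarded; D is fixed at 7.
M = D + 3F + 6  [with D=7, F=2]  = 19
N = -3M - 1  [with M=19]  = -58

-58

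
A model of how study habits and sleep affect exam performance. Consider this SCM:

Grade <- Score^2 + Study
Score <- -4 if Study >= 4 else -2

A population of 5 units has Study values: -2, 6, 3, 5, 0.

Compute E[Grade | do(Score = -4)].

Every unit gets Score=-4 under the intervention. Grade values become 14, 22, 19, 21, 16; E[Grade|do(Score=-4)] = 18.4.

18.4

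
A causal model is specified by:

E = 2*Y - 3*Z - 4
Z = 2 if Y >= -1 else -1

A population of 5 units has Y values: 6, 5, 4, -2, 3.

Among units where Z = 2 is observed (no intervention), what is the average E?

-1

Conditioning on Z=2 selects the 4 unit(s) with Y ∈ {6, 5, 4, 3}. Their E values: 2, 0, -2, -4. Mean = -1.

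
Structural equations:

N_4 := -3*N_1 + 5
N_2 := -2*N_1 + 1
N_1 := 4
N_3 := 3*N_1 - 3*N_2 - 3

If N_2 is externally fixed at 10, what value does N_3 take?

The intervention breaks the incoming arrows to N_2: N_2 := -2*N_1 + 1 no longer applies, and N_2 = 10.
N_3 = 3*N_1 - 3*N_2 - 3  [with N_1=4, N_2=10]  = -21

-21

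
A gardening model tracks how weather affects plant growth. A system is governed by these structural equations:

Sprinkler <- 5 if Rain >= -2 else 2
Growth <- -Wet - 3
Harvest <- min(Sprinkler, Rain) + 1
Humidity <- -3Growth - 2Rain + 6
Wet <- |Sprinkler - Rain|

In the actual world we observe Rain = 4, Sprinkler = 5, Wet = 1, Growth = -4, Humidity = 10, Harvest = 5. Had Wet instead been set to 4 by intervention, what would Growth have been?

The intervention breaks the incoming arrows to Wet: Wet <- |Sprinkler - Rain| no longer applies, and Wet = 4.
Growth = -Wet - 3  [with Wet=4]  = -7

-7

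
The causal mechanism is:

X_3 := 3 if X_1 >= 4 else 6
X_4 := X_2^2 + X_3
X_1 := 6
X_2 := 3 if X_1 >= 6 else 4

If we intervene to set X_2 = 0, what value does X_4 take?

3

Under do(X_2=0), the mechanism X_2 := 3 if X_1 >= 6 else 4 is discarded; X_2 is fixed at 0.
X_3 = 3 if X_1 >= 4 else 6  [with X_1=6]  = 3
X_4 = X_2^2 + X_3  [with X_2=0, X_3=3]  = 3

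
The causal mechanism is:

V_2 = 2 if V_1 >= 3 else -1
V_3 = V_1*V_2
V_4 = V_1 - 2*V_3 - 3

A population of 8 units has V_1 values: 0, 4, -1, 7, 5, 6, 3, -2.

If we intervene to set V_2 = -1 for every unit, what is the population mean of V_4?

Every unit gets V_2=-1 under the intervention. V_4 values become -3, 9, -6, 18, 12, 15, 6, -9; E[V_4|do(V_2=-1)] = 5.25.

5.25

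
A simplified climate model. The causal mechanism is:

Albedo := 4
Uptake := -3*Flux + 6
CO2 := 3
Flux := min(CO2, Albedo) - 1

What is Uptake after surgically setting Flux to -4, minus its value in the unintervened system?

18

The intervention breaks the incoming arrows to Flux: Flux := min(CO2, Albedo) - 1 no longer applies, and Flux = -4.
Uptake = -3*Flux + 6  [with Flux=-4]  = 18
Without intervention: Flux = min(CO2, Albedo) - 1  [with CO2=3, Albedo=4]  = 2; Uptake = -3*Flux + 6  [with Flux=2]  = 0.
Change = 18 − 0 = 18.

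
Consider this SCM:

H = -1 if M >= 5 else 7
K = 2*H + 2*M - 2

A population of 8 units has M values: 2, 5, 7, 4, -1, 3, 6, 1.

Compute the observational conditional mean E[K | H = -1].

E[K|H=-1] averages over only the 3 units with H=-1 (M = 5, 7, 6): K = 6, 10, 8, mean 8.

8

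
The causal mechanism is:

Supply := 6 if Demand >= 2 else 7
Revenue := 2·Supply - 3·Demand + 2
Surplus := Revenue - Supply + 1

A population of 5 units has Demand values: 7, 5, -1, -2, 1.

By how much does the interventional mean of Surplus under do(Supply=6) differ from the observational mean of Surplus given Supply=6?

Every unit gets Supply=6 under the intervention. Surplus values become -12, -6, 12, 15, 6; E[Surplus|do(Supply=6)] = 3.
Conditioning on Supply=6 selects the 2 unit(s) with Demand ∈ {7, 5}. Their Surplus values: -12, -6. Mean = -9.
Difference = 3 − (-9) = 12.

12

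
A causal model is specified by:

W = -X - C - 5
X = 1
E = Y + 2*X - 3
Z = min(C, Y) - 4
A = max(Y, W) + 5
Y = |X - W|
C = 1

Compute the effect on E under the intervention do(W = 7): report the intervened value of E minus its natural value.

-2

The intervention breaks the incoming arrows to W: W = -X - C - 5 no longer applies, and W = 7.
Y = |X - W|  [with X=1, W=7]  = 6
E = Y + 2*X - 3  [with Y=6, X=1]  = 5
Without intervention: W = -X - C - 5  [with X=1, C=1]  = -7; Y = |X - W|  [with X=1, W=-7]  = 8; E = Y + 2*X - 3  [with Y=8, X=1]  = 7.
Change = 5 − 7 = -2.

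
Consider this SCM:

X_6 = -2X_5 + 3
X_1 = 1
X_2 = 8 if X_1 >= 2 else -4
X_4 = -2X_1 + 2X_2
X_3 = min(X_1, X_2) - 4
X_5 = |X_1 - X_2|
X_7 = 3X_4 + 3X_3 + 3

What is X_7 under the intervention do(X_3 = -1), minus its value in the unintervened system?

21

The intervention breaks the incoming arrows to X_3: X_3 = min(X_1, X_2) - 4 no longer applies, and X_3 = -1.
X_2 = 8 if X_1 >= 2 else -4  [with X_1=1]  = -4
X_4 = -2X_1 + 2X_2  [with X_1=1, X_2=-4]  = -10
X_7 = 3X_4 + 3X_3 + 3  [with X_4=-10, X_3=-1]  = -30
Without intervention: X_2 = 8 if X_1 >= 2 else -4  [with X_1=1]  = -4; X_3 = min(X_1, X_2) - 4  [with X_1=1, X_2=-4]  = -8; X_4 = -2X_1 + 2X_2  [with X_1=1, X_2=-4]  = -10; X_7 = 3X_4 + 3X_3 + 3  [with X_4=-10, X_3=-8]  = -51.
Change = -30 − (-51) = 21.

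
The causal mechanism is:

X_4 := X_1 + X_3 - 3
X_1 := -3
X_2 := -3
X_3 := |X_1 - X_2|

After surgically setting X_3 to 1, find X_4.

The intervention breaks the incoming arrows to X_3: X_3 := |X_1 - X_2| no longer applies, and X_3 = 1.
X_4 = X_1 + X_3 - 3  [with X_1=-3, X_3=1]  = -5

-5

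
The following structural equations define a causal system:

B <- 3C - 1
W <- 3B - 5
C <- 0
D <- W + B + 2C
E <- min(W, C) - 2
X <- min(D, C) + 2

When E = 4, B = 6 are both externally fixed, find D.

Under do(E = 4, B = 6), each intervened variable's structural equation is replaced by its fixed value.
W = 3B - 5  [with B=6]  = 13
D = W + B + 2C  [with W=13, B=6, C=0]  = 19

19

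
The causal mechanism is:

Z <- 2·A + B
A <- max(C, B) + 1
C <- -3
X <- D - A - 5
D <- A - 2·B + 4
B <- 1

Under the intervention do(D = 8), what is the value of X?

1

Intervening sets D = 8 and removes its equation (D <- A - 2·B + 4).
A = max(C, B) + 1  [with C=-3, B=1]  = 2
X = D - A - 5  [with D=8, A=2]  = 1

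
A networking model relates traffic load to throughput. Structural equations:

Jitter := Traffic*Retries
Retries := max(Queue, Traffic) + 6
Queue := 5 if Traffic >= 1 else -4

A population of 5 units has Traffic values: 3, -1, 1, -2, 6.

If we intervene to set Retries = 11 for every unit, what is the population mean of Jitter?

The intervention sets Retries=11 in all 5 units regardless of Traffic. Recomputing Jitter per unit gives 33, -11, 11, -22, 66; average 15.4.

15.4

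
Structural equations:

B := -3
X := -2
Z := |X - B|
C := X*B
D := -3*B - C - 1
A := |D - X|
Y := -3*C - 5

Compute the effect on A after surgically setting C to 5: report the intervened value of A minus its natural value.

1

Under do(C=5), the mechanism C := X*B is discarded; C is fixed at 5.
D = -3*B - C - 1  [with B=-3, C=5]  = 3
A = |D - X|  [with D=3, X=-2]  = 5
Without intervention: C = X*B  [with X=-2, B=-3]  = 6; D = -3*B - C - 1  [with B=-3, C=6]  = 2; A = |D - X|  [with D=2, X=-2]  = 4.
Change = 5 − 4 = 1.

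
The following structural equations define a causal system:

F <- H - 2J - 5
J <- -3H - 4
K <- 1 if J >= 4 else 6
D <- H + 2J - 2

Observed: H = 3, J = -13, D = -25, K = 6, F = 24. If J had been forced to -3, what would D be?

-5

The intervention breaks the incoming arrows to J: J <- -3H - 4 no longer applies, and J = -3.
D = H + 2J - 2  [with H=3, J=-3]  = -5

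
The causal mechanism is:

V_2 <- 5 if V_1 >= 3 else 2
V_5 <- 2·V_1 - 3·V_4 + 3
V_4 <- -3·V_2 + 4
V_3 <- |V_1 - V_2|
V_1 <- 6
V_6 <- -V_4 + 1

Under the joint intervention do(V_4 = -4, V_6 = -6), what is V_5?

27

Setting V_4 = -4, V_6 = -6 by intervention discards those variables' equations.
V_5 = 2·V_1 - 3·V_4 + 3  [with V_1=6, V_4=-4]  = 27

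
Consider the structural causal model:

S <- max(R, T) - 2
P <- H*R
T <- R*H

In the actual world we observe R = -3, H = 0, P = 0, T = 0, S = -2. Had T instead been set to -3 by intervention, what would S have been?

Intervening sets T = -3 and removes its equation (T <- R*H).
S = max(R, T) - 2  [with R=-3, T=-3]  = -5

-5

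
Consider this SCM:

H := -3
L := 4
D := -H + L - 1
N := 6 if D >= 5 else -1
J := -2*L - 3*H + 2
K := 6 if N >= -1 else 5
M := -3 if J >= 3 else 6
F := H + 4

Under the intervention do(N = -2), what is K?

Under do(N=-2), the mechanism N := 6 if D >= 5 else -1 is discarded; N is fixed at -2.
K = 6 if N >= -1 else 5  [with N=-2]  = 5

5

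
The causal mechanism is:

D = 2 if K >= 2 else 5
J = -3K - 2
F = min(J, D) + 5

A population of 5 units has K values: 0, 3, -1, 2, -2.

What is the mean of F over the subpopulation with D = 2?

Conditioning on D=2 selects the 2 unit(s) with K ∈ {3, 2}. Their F values: -6, -3. Mean = -4.5.

-4.5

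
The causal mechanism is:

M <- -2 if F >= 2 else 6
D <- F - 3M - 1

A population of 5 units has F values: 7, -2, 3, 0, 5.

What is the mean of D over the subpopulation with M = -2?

E[D|M=-2] averages over only the 3 units with M=-2 (F = 7, 3, 5): D = 12, 8, 10, mean 10.

10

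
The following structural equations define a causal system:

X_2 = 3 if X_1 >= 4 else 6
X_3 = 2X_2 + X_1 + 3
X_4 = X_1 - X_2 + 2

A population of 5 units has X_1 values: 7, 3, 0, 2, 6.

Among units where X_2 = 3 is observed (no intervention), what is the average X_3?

Observing X_2=3 restricts to units where X_2's equation naturally yields 3: X_1 ∈ {7, 6}. In that subpopulation X_3 = 16, 15, mean 15.5.

15.5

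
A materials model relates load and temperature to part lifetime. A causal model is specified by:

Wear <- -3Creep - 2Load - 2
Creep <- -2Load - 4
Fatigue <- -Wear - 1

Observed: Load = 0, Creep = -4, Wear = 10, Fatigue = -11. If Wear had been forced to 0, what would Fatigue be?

The intervention breaks the incoming arrows to Wear: Wear <- -3Creep - 2Load - 2 no longer applies, and Wear = 0.
Fatigue = -Wear - 1  [with Wear=0]  = -1

-1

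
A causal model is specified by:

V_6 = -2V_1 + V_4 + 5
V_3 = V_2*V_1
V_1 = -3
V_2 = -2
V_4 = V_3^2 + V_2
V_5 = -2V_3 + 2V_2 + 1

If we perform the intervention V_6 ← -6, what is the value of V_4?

34

do(V_6=-6) replaces the equation V_6 = -2V_1 + V_4 + 5 with the constant V_6 = -6.
No directed path runs from V_6 to V_4, so V_4 keeps its natural value.
V_3 = V_2*V_1  [with V_2=-2, V_1=-3]  = 6
V_4 = V_3^2 + V_2  [with V_3=6, V_2=-2]  = 34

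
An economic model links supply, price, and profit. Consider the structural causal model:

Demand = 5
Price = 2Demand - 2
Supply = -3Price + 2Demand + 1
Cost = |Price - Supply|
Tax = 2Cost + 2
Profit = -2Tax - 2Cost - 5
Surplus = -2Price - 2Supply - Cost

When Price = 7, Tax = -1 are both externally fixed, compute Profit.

-37

Setting Price = 7, Tax = -1 by intervention discards those variables' equations.
Supply = -3Price + 2Demand + 1  [with Price=7, Demand=5]  = -10
Cost = |Price - Supply|  [with Price=7, Supply=-10]  = 17
Profit = -2Tax - 2Cost - 5  [with Tax=-1, Cost=17]  = -37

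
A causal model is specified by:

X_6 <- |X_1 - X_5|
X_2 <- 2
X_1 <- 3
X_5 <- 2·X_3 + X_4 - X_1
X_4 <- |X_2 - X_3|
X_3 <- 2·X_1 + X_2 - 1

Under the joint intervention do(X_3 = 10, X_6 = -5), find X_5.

The joint intervention fixes X_3 = 10, X_6 = -5, removing each variable's own equation.
X_4 = |X_2 - X_3|  [with X_2=2, X_3=10]  = 8
X_5 = 2·X_3 + X_4 - X_1  [with X_3=10, X_4=8, X_1=3]  = 25

25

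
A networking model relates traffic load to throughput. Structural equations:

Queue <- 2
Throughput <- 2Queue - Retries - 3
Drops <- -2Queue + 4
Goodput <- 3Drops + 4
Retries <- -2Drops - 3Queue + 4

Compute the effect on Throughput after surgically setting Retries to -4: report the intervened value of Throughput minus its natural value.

2

The intervention breaks the incoming arrows to Retries: Retries <- -2Drops - 3Queue + 4 no longer applies, and Retries = -4.
Throughput = 2Queue - Retries - 3  [with Queue=2, Retries=-4]  = 5
Without intervention: Drops = -2Queue + 4  [with Queue=2]  = 0; Retries = -2Drops - 3Queue + 4  [with Drops=0, Queue=2]  = -2; Throughput = 2Queue - Retries - 3  [with Queue=2, Retries=-2]  = 3.
Change = 5 − 3 = 2.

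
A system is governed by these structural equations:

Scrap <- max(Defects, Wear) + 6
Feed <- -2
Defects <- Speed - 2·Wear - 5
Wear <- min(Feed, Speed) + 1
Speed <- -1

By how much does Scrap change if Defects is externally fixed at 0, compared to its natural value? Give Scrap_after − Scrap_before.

Intervening sets Defects = 0 and removes its equation (Defects <- Speed - 2·Wear - 5).
Wear = min(Feed, Speed) + 1  [with Feed=-2, Speed=-1]  = -1
Scrap = max(Defects, Wear) + 6  [with Defects=0, Wear=-1]  = 6
Without intervention: Wear = min(Feed, Speed) + 1  [with Feed=-2, Speed=-1]  = -1; Defects = Speed - 2·Wear - 5  [with Speed=-1, Wear=-1]  = -4; Scrap = max(Defects, Wear) + 6  [with Defects=-4, Wear=-1]  = 5.
Change = 6 − 5 = 1.

1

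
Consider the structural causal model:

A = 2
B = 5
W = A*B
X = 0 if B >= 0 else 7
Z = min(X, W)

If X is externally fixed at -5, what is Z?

Intervening sets X = -5 and removes its equation (X = 0 if B >= 0 else 7).
W = A*B  [with A=2, B=5]  = 10
Z = min(X, W)  [with X=-5, W=10]  = -5

-5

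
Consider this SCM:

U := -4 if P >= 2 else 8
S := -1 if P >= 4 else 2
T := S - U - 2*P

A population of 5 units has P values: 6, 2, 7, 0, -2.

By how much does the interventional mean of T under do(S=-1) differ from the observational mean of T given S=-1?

3

do(S=-1) breaks S's dependence on P. With S=-1 fixed, T across the units is -9, -1, -11, -9, -5, mean -7.
E[T|S=-1] averages over only the 2 units with S=-1 (P = 6, 7): T = -9, -11, mean -10.
Difference = -7 − (-10) = 3.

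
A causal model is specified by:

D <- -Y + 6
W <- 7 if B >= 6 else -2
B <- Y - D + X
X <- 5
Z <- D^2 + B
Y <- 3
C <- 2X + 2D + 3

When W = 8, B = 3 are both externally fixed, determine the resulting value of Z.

Under do(W = 8, B = 3), each intervened variable's structural equation is replaced by its fixed value.
D = -Y + 6  [with Y=3]  = 3
Z = D^2 + B  [with D=3, B=3]  = 12

12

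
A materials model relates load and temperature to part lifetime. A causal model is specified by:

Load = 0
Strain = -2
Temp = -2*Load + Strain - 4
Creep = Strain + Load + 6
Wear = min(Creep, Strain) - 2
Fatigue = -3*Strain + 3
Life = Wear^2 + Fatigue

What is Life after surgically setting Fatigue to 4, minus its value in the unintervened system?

-5

Intervening sets Fatigue = 4 and removes its equation (Fatigue = -3*Strain + 3).
Creep = Strain + Load + 6  [with Strain=-2, Load=0]  = 4
Wear = min(Creep, Strain) - 2  [with Creep=4, Strain=-2]  = -4
Life = Wear^2 + Fatigue  [with Wear=-4, Fatigue=4]  = 20
Without intervention: Creep = Strain + Load + 6  [with Strain=-2, Load=0]  = 4; Wear = min(Creep, Strain) - 2  [with Creep=4, Strain=-2]  = -4; Fatigue = -3*Strain + 3  [with Strain=-2]  = 9; Life = Wear^2 + Fatigue  [with Wear=-4, Fatigue=9]  = 25.
Change = 20 − 25 = -5.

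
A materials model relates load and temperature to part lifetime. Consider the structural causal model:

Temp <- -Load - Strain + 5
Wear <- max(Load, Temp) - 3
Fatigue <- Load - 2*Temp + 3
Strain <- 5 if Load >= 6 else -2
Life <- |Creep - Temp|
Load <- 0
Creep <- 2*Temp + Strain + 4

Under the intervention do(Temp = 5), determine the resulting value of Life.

7

The intervention breaks the incoming arrows to Temp: Temp <- -Load - Strain + 5 no longer applies, and Temp = 5.
Strain = 5 if Load >= 6 else -2  [with Load=0]  = -2
Creep = 2*Temp + Strain + 4  [with Temp=5, Strain=-2]  = 12
Life = |Creep - Temp|  [with Creep=12, Temp=5]  = 7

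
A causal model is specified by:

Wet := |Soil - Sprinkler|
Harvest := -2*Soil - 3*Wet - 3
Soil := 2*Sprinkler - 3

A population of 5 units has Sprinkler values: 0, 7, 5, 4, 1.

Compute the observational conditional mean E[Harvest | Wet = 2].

-15

Conditioning on Wet=2 selects the 2 unit(s) with Sprinkler ∈ {5, 1}. Their Harvest values: -23, -7. Mean = -15.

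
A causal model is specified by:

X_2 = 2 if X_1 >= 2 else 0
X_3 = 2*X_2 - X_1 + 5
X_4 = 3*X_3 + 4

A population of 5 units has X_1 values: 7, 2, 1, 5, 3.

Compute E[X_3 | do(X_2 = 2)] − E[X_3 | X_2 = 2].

The intervention sets X_2=2 in all 5 units regardless of X_1. Recomputing X_3 per unit gives 2, 7, 8, 4, 6; average 5.4.
Conditioning on X_2=2 selects the 4 unit(s) with X_1 ∈ {7, 2, 5, 3}. Their X_3 values: 2, 7, 4, 6. Mean = 4.75.
Difference = 5.4 − 4.75 = 0.65.

0.65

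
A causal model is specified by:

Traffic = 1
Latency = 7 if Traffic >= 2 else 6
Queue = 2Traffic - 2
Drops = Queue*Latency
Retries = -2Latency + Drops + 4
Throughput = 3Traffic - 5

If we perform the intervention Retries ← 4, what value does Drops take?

The intervention breaks the incoming arrows to Retries: Retries = -2Latency + Drops + 4 no longer applies, and Retries = 4.
Since Drops is not a descendant of the intervened variable, it is unaffected.
Latency = 7 if Traffic >= 2 else 6  [with Traffic=1]  = 6
Queue = 2Traffic - 2  [with Traffic=1]  = 0
Drops = Queue*Latency  [with Queue=0, Latency=6]  = 0

0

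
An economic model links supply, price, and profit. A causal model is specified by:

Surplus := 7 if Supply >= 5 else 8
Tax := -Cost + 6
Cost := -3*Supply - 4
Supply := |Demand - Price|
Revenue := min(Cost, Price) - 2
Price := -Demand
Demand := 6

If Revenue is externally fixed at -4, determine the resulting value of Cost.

-40

The intervention breaks the incoming arrows to Revenue: Revenue := min(Cost, Price) - 2 no longer applies, and Revenue = -4.
Since Cost is not a descendant of the intervened variable, it is unaffected.
Price = -Demand  [with Demand=6]  = -6
Supply = |Demand - Price|  [with Demand=6, Price=-6]  = 12
Cost = -3*Supply - 4  [with Supply=12]  = -40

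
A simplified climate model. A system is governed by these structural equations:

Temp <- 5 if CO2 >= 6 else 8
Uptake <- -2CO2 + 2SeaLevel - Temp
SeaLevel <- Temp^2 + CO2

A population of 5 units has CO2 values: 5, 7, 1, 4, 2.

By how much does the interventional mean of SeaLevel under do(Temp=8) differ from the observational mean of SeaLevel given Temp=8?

0.8

do(Temp=8) breaks Temp's dependence on CO2. With Temp=8 fixed, SeaLevel across the units is 69, 71, 65, 68, 66, mean 67.8.
Observing Temp=8 restricts to units where Temp's equation naturally yields 8: CO2 ∈ {5, 1, 4, 2}. In that subpopulation SeaLevel = 69, 65, 68, 66, mean 67.
Difference = 67.8 − 67 = 0.8.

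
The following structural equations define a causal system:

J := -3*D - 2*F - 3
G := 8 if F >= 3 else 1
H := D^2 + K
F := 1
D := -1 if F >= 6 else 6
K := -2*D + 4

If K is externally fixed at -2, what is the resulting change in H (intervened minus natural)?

Under do(K=-2), the mechanism K := -2*D + 4 is discarded; K is fixed at -2.
D = -1 if F >= 6 else 6  [with F=1]  = 6
H = D^2 + K  [with D=6, K=-2]  = 34
Without intervention: D = -1 if F >= 6 else 6  [with F=1]  = 6; K = -2*D + 4  [with D=6]  = -8; H = D^2 + K  [with D=6, K=-8]  = 28.
Change = 34 − 28 = 6.

6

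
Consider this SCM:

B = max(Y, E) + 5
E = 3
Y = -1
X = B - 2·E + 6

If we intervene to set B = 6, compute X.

The intervention breaks the incoming arrows to B: B = max(Y, E) + 5 no longer applies, and B = 6.
X = B - 2·E + 6  [with B=6, E=3]  = 6

6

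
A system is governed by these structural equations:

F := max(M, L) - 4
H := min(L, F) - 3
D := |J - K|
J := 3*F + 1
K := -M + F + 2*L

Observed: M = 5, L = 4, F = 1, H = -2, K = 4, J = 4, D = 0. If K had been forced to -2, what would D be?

6

Under do(K=-2), the mechanism K := -M + F + 2*L is discarded; K is fixed at -2.
F = max(M, L) - 4  [with M=5, L=4]  = 1
J = 3*F + 1  [with F=1]  = 4
D = |J - K|  [with J=4, K=-2]  = 6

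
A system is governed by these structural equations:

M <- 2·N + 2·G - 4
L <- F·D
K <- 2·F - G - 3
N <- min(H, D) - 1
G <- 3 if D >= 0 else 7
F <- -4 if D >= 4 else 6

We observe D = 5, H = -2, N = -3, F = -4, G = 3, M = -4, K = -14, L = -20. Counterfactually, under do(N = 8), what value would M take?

The intervention breaks the incoming arrows to N: N <- min(H, D) - 1 no longer applies, and N = 8.
G = 3 if D >= 0 else 7  [with D=5]  = 3
M = 2·N + 2·G - 4  [with N=8, G=3]  = 18

18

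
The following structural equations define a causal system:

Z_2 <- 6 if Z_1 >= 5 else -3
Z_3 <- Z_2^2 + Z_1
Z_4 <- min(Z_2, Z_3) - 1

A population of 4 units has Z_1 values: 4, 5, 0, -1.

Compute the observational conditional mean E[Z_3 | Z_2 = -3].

10

Observing Z_2=-3 restricts to units where Z_2's equation naturally yields -3: Z_1 ∈ {4, 0, -1}. In that subpopulation Z_3 = 13, 9, 8, mean 10.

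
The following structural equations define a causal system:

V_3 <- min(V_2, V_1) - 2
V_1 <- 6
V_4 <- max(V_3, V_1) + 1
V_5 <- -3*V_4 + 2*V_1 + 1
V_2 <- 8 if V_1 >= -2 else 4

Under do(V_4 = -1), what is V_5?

Intervening sets V_4 = -1 and removes its equation (V_4 <- max(V_3, V_1) + 1).
V_5 = -3*V_4 + 2*V_1 + 1  [with V_4=-1, V_1=6]  = 16

16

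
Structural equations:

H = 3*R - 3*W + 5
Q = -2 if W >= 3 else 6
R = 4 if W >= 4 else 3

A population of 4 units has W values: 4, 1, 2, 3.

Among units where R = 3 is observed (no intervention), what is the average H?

Observing R=3 restricts to units where R's equation naturally yields 3: W ∈ {1, 2, 3}. In that subpopulation H = 11, 8, 5, mean 8.

8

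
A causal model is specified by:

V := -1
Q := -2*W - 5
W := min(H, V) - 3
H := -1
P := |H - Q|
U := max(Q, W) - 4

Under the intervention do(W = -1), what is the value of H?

-1

Under do(W=-1), the mechanism W := min(H, V) - 3 is discarded; W is fixed at -1.
H is not downstream of the intervention, so its value is determined by the original equations.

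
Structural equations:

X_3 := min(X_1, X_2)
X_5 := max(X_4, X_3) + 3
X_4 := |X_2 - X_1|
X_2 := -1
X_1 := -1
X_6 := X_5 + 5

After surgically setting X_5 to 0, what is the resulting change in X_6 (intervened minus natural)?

-3

The intervention breaks the incoming arrows to X_5: X_5 := max(X_4, X_3) + 3 no longer applies, and X_5 = 0.
X_6 = X_5 + 5  [with X_5=0]  = 5
Without intervention: X_3 = min(X_1, X_2)  [with X_1=-1, X_2=-1]  = -1; X_4 = |X_2 - X_1|  [with X_2=-1, X_1=-1]  = 0; X_5 = max(X_4, X_3) + 3  [with X_4=0, X_3=-1]  = 3; X_6 = X_5 + 5  [with X_5=3]  = 8.
Change = 5 − 8 = -3.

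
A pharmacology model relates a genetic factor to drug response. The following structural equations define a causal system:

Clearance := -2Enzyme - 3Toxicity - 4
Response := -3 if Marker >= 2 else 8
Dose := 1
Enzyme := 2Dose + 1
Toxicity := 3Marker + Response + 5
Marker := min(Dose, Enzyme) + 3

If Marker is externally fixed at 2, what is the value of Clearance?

-34

The intervention breaks the incoming arrows to Marker: Marker := min(Dose, Enzyme) + 3 no longer applies, and Marker = 2.
Enzyme = 2Dose + 1  [with Dose=1]  = 3
Response = -3 if Marker >= 2 else 8  [with Marker=2]  = -3
Toxicity = 3Marker + Response + 5  [with Marker=2, Response=-3]  = 8
Clearance = -2Enzyme - 3Toxicity - 4  [with Enzyme=3, Toxicity=8]  = -34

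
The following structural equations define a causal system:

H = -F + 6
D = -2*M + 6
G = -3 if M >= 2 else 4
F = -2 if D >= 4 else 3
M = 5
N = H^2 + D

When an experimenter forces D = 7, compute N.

The intervention breaks the incoming arrows to D: D = -2*M + 6 no longer applies, and D = 7.
F = -2 if D >= 4 else 3  [with D=7]  = -2
H = -F + 6  [with F=-2]  = 8
N = H^2 + D  [with H=8, D=7]  = 71

71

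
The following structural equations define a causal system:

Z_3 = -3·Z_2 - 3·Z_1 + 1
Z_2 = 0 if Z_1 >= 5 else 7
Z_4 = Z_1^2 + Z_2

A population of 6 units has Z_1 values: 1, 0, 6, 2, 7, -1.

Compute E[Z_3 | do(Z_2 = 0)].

Every unit gets Z_2=0 under the intervention. Z_3 values become -2, 1, -17, -5, -20, 4; E[Z_3|do(Z_2=0)] = -6.5.

-6.5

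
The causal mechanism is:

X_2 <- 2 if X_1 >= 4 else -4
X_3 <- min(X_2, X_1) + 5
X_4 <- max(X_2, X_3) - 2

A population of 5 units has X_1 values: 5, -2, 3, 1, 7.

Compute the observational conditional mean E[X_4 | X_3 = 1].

E[X_4|X_3=1] averages over only the 3 units with X_3=1 (X_1 = -2, 3, 1): X_4 = -1, -1, -1, mean -1.

-1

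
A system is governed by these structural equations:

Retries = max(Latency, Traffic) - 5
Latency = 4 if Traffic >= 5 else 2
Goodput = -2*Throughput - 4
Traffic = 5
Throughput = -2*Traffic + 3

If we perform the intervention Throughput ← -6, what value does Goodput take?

Intervening sets Throughput = -6 and removes its equation (Throughput = -2*Traffic + 3).
Goodput = -2*Throughput - 4  [with Throughput=-6]  = 8

8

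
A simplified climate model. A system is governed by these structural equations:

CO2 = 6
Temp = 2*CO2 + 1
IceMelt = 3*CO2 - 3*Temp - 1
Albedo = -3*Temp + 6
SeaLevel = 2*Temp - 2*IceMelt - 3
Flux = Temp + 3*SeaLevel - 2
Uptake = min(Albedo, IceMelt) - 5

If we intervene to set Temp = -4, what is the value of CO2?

Under do(Temp=-4), the mechanism Temp = 2*CO2 + 1 is discarded; Temp is fixed at -4.
CO2 is not downstream of the intervention, so its value is determined by the original equations.

6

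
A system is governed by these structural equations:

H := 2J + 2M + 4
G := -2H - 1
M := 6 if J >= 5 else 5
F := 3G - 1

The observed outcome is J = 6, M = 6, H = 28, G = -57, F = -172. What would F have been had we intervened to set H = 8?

-52

do(H=8) replaces the equation H := 2J + 2M + 4 with the constant H = 8.
G = -2H - 1  [with H=8]  = -17
F = 3G - 1  [with G=-17]  = -52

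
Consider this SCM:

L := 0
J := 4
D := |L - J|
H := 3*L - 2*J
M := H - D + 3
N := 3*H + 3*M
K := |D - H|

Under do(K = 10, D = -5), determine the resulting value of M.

0

Under do(K = 10, D = -5), each intervened variable's structural equation is replaced by its fixed value.
H = 3*L - 2*J  [with L=0, J=4]  = -8
M = H - D + 3  [with H=-8, D=-5]  = 0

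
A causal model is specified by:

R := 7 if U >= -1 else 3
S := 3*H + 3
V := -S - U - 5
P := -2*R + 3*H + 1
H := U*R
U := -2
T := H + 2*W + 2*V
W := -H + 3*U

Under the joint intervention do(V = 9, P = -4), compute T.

Under do(V = 9, P = -4), each intervened variable's structural equation is replaced by its fixed value.
R = 7 if U >= -1 else 3  [with U=-2]  = 3
H = U*R  [with U=-2, R=3]  = -6
W = -H + 3*U  [with H=-6, U=-2]  = 0
T = H + 2*W + 2*V  [with H=-6, W=0, V=9]  = 12

12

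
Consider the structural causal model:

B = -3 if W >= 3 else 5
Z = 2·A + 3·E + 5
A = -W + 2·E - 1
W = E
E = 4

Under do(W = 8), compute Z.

Under do(W=8), the mechanism W = E is discarded; W is fixed at 8.
A = -W + 2·E - 1  [with W=8, E=4]  = -1
Z = 2·A + 3·E + 5  [with A=-1, E=4]  = 15

15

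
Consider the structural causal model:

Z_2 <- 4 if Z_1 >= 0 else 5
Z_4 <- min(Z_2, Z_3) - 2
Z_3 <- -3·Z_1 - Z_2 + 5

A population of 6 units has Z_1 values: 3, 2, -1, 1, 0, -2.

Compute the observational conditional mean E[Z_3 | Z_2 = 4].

-3.5

Observing Z_2=4 restricts to units where Z_2's equation naturally yields 4: Z_1 ∈ {3, 2, 1, 0}. In that subpopulation Z_3 = -8, -5, -2, 1, mean -3.5.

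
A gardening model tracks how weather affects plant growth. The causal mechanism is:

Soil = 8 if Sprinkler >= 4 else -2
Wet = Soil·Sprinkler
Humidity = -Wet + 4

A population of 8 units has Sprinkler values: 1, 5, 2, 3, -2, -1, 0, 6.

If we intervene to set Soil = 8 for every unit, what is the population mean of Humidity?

do(Soil=8) breaks Soil's dependence on Sprinkler. With Soil=8 fixed, Humidity across the units is -4, -36, -12, -20, 20, 12, 4, -44, mean -10.

-10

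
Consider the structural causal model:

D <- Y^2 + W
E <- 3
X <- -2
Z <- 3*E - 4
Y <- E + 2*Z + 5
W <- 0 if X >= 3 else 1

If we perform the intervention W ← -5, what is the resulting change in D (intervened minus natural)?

-6

Under do(W=-5), the mechanism W <- 0 if X >= 3 else 1 is discarded; W is fixed at -5.
Z = 3*E - 4  [with E=3]  = 5
Y = E + 2*Z + 5  [with E=3, Z=5]  = 18
D = Y^2 + W  [with Y=18, W=-5]  = 319
Without intervention: Z = 3*E - 4  [with E=3]  = 5; W = 0 if X >= 3 else 1  [with X=-2]  = 1; Y = E + 2*Z + 5  [with E=3, Z=5]  = 18; D = Y^2 + W  [with Y=18, W=1]  = 325.
Change = 319 − 325 = -6.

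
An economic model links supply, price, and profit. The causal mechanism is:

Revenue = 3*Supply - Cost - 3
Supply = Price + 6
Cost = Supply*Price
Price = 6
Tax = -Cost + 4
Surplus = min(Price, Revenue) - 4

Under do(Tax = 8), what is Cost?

do(Tax=8) replaces the equation Tax = -Cost + 4 with the constant Tax = 8.
Cost is not downstream of the intervention, so its value is determined by the original equations.
Supply = Price + 6  [with Price=6]  = 12
Cost = Supply*Price  [with Supply=12, Price=6]  = 72

72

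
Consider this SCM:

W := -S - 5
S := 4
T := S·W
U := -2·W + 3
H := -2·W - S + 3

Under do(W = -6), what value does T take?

-24

Under do(W=-6), the mechanism W := -S - 5 is discarded; W is fixed at -6.
T = S·W  [with S=4, W=-6]  = -24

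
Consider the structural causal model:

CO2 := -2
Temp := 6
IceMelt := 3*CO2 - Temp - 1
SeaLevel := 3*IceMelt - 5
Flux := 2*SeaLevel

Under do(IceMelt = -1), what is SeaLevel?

The intervention breaks the incoming arrows to IceMelt: IceMelt := 3*CO2 - Temp - 1 no longer applies, and IceMelt = -1.
SeaLevel = 3*IceMelt - 5  [with IceMelt=-1]  = -8

-8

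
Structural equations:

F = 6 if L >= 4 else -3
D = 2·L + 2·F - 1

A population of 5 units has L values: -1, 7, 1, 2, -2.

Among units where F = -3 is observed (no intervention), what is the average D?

Observing F=-3 restricts to units where F's equation naturally yields -3: L ∈ {-1, 1, 2, -2}. In that subpopulation D = -9, -5, -3, -11, mean -7.

-7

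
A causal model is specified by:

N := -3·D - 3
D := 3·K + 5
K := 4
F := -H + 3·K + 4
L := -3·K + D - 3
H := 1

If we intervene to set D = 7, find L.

-8

The intervention breaks the incoming arrows to D: D := 3·K + 5 no longer applies, and D = 7.
L = -3·K + D - 3  [with K=4, D=7]  = -8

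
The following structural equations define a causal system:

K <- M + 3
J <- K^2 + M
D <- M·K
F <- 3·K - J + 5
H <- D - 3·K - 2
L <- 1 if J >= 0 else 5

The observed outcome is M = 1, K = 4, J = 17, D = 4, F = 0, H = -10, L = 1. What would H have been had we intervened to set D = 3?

Under do(D=3), the mechanism D <- M·K is discarded; D is fixed at 3.
K = M + 3  [with M=1]  = 4
H = D - 3·K - 2  [with D=3, K=4]  = -11

-11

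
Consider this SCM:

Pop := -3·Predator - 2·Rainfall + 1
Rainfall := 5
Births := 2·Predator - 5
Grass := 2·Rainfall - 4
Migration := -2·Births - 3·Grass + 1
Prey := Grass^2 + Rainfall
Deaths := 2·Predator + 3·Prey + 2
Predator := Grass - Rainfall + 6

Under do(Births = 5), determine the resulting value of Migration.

-27

Under do(Births=5), the mechanism Births := 2·Predator - 5 is discarded; Births is fixed at 5.
Grass = 2·Rainfall - 4  [with Rainfall=5]  = 6
Migration = -2·Births - 3·Grass + 1  [with Births=5, Grass=6]  = -27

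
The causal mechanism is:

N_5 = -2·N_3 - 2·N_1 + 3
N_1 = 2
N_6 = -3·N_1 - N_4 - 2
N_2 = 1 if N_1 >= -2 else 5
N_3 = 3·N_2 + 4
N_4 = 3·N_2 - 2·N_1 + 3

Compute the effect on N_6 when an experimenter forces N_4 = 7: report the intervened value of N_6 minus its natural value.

-5

Under do(N_4=7), the mechanism N_4 = 3·N_2 - 2·N_1 + 3 is discarded; N_4 is fixed at 7.
N_6 = -3·N_1 - N_4 - 2  [with N_1=2, N_4=7]  = -15
Without intervention: N_2 = 1 if N_1 >= -2 else 5  [with N_1=2]  = 1; N_4 = 3·N_2 - 2·N_1 + 3  [with N_2=1, N_1=2]  = 2; N_6 = -3·N_1 - N_4 - 2  [with N_1=2, N_4=2]  = -10.
Change = -15 − (-10) = -5.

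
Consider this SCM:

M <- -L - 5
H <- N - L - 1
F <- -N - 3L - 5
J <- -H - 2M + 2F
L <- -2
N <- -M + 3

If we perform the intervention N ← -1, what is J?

10

The intervention breaks the incoming arrows to N: N <- -M + 3 no longer applies, and N = -1.
M = -L - 5  [with L=-2]  = -3
H = N - L - 1  [with N=-1, L=-2]  = 0
F = -N - 3L - 5  [with N=-1, L=-2]  = 2
J = -H - 2M + 2F  [with H=0, M=-3, F=2]  = 10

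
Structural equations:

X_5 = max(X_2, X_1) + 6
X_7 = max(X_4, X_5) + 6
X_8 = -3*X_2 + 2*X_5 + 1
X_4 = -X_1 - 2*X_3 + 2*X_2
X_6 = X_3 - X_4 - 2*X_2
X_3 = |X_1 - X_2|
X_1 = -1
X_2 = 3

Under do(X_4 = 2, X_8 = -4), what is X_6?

-4

The joint intervention fixes X_4 = 2, X_8 = -4, removing each variable's own equation.
X_3 = |X_1 - X_2|  [with X_1=-1, X_2=3]  = 4
X_6 = X_3 - X_4 - 2*X_2  [with X_3=4, X_4=2, X_2=3]  = -4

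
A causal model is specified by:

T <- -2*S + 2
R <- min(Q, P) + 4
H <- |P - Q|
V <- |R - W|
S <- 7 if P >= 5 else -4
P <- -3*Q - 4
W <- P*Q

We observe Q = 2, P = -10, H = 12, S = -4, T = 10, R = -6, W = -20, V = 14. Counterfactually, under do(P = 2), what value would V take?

2

do(P=2) replaces the equation P <- -3*Q - 4 with the constant P = 2.
R = min(Q, P) + 4  [with Q=2, P=2]  = 6
W = P*Q  [with P=2, Q=2]  = 4
V = |R - W|  [with R=6, W=4]  = 2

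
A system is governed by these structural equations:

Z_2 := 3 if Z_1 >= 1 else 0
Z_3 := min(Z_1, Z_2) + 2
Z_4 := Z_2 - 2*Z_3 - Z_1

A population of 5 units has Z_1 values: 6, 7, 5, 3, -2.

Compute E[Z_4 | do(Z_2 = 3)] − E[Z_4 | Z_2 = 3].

Every unit gets Z_2=3 under the intervention. Z_4 values become -13, -14, -12, -10, 5; E[Z_4|do(Z_2=3)] = -8.8.
Conditioning on Z_2=3 selects the 4 unit(s) with Z_1 ∈ {6, 7, 5, 3}. Their Z_4 values: -13, -14, -12, -10. Mean = -12.25.
Difference = -8.8 − (-12.25) = 3.45.

3.45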